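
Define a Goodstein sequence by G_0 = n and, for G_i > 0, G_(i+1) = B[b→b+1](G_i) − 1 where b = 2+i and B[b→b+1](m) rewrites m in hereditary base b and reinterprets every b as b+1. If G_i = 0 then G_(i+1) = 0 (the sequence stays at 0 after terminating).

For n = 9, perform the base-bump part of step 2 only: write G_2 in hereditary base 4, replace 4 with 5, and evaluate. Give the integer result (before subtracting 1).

[0] 9 ≡ 2^(2 + 1) + 1 (base 2). Lift 3: 82. −1: 81.
[1] 81 ≡ 3^(3 + 1) (base 3). Lift 4: 1024. −1: 1023.
[2] 1023 ≡ 3·4^4 + 3·4^3 + 3·4^2 + 3·4 + 3 (base 4). Lift 5: 9843. −1: 9842.

9843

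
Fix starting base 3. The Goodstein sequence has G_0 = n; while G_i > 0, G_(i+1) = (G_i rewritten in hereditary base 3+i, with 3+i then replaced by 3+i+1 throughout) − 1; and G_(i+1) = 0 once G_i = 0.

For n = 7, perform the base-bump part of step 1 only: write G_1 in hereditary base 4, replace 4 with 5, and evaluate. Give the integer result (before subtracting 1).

(0) 7|_3 = 2·3 + 1 ↦ 2·4 + 1|_4 = 9 ⇒ 8
(1) 8|_4 = 2·4 ↦ 2·5|_5 = 10 ⇒ 9

10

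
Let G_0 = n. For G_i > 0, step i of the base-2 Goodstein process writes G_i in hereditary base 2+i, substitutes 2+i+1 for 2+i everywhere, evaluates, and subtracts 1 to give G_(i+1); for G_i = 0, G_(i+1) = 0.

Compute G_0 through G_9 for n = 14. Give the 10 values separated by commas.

G_0=14  [base 2] 2^(2 + 1) + 2^2 + 2  →[2↦3]→  3^(3 + 1) + 3^3 + 3 = 111  −1 ⇒ G_1=110
G_1=110  [base 3] 3^(3 + 1) + 3^3 + 2  →[3↦4]→  4^(4 + 1) + 4^4 + 2 = 1282  −1 ⇒ G_2=1281
G_2=1281  [base 4] 4^(4 + 1) + 4^4 + 1  →[4↦5]→  5^(5 + 1) + 5^5 + 1 = 18751  −1 ⇒ G_3=18750
G_3=18750  [base 5] 5^(5 + 1) + 5^5  →[5↦6]→  6^(6 + 1) + 6^6 = 326592  −1 ⇒ G_4=326591
G_4=326591  [base 6] 6^(6 + 1) + 5·6^5 + 5·6^4 + 5·6^3 + 5·6^2 + 5·6 + 5  →[6↦7]→  7^(7 + 1) + 5·7^5 + 5·7^4 + 5·7^3 + 5·7^2 + 5·7 + 5 = 5862841  −1 ⇒ G_5=5862840
G_5=5862840  [base 7] 7^(7 + 1) + 5·7^5 + 5·7^4 + 5·7^3 + 5·7^2 + 5·7 + 4  →[7↦8]→  8^(8 + 1) + 5·8^5 + 5·8^4 + 5·8^3 + 5·8^2 + 5·8 + 4 = 134404972  −1 ⇒ G_6=134404971
G_6=134404971  [base 8] 8^(8 + 1) + 5·8^5 + 5·8^4 + 5·8^3 + 5·8^2 + 5·8 + 3  →[8↦9]→  9^(9 + 1) + 5·9^5 + 5·9^4 + 5·9^3 + 5·9^2 + 5·9 + 3 = 3487116549  −1 ⇒ G_7=3487116548
G_7=3487116548  [base 9] 9^(9 + 1) + 5·9^5 + 5·9^4 + 5·9^3 + 5·9^2 + 5·9 + 2  →[9↦10]→  10^(10 + 1) + 5·10^5 + 5·10^4 + 5·10^3 + 5·10^2 + 5·10 + 2 = 100000555552  −1 ⇒ G_8=100000555551
G_8=100000555551  [base 10] 10^(10 + 1) + 5·10^5 + 5·10^4 + 5·10^3 + 5·10^2 + 5·10 + 1  →[10↦11]→  11^(11 + 1) + 5·11^5 + 5·11^4 + 5·11^3 + 5·11^2 + 5·11 + 1 = 3138429262497  −1 ⇒ G_9=3138429262496

14, 110, 1281, 18750, 326591, 5862840, 134404971, 3487116548, 100000555551, 3138429262496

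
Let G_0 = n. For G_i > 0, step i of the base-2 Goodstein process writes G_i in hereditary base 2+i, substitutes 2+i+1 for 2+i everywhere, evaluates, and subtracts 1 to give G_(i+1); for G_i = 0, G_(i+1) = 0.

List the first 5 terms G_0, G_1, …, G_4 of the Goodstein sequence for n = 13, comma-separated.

13, 108, 1279, 16092, 280711

13 —HB2→ 2^(2 + 1) + 2^2 + 1 —bump→ 3^(3 + 1) + 3^3 + 1 = 109 —(−1)→ 108
108 —HB3→ 3^(3 + 1) + 3^3 —bump→ 4^(4 + 1) + 4^4 = 1280 —(−1)→ 1279
1279 —HB4→ 4^(4 + 1) + 3·4^3 + 3·4^2 + 3·4 + 3 —bump→ 5^(5 + 1) + 3·5^3 + 3·5^2 + 3·5 + 3 = 16093 —(−1)→ 16092
16092 —HB5→ 5^(5 + 1) + 3·5^3 + 3·5^2 + 3·5 + 2 —bump→ 6^(6 + 1) + 3·6^3 + 3·6^2 + 3·6 + 2 = 280712 —(−1)→ 280711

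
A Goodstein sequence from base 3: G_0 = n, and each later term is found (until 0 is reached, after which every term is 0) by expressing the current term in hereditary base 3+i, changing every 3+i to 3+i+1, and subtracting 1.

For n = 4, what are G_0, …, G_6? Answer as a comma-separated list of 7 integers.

4 —HB3→ 3 + 1 —bump→ 4 + 1 = 5 —(−1)→ 4
4 —HB4→ 4 —bump→ 5 = 5 —(−1)→ 4
4 —HB5→ 4 —bump→ 4 = 4 —(−1)→ 3
3 —HB6→ 3 —bump→ 3 = 3 —(−1)→ 2
2 —HB7→ 2 —bump→ 2 = 2 —(−1)→ 1
1 —HB8→ 1 —bump→ 1 = 1 —(−1)→ 0

4, 4, 4, 3, 2, 1, 0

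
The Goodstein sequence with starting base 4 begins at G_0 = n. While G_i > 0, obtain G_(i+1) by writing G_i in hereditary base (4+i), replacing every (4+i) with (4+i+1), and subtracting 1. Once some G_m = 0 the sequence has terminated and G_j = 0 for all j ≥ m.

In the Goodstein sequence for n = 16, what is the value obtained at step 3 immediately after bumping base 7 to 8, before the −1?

G_0 = 16. HB_4(16) = 4^2. Bump = 25. G_1 = 24.
G_1 = 24. HB_5(24) = 4·5 + 4. Bump = 28. G_2 = 27.
G_2 = 27. HB_6(27) = 4·6 + 3. Bump = 31. G_3 = 30.
G_3 = 30. HB_7(30) = 4·7 + 2. Bump = 34. G_4 = 33.

34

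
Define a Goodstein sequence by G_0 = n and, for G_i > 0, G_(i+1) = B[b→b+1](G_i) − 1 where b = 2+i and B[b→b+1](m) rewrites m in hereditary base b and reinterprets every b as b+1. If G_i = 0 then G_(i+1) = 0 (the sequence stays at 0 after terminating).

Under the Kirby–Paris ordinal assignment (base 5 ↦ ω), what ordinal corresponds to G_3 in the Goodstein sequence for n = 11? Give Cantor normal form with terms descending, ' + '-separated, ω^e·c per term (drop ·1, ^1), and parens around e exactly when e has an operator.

ω^(ω + 1) + 2

G_0 = 11. HB_2(11) = 2^(2 + 1) + 2 + 1. Bump = 85. G_1 = 84.
G_1 = 84. HB_3(84) = 3^(3 + 1) + 3. Bump = 1028. G_2 = 1027.
G_2 = 1027. HB_4(1027) = 4^(4 + 1) + 3. Bump = 15628. G_3 = 15627.
G_3 = 15627. HB_5(15627) = 5^(5 + 1) + 2. Bump = 279938. G_4 = 279937.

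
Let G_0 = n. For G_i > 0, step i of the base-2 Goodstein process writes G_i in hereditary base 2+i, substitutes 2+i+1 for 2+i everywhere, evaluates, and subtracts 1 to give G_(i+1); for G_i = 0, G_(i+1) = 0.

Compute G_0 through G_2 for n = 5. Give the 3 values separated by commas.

base 2: 5 = 2^2 + 1; at 3: 3^3 + 1 = 28; next = 27
base 3: 27 = 3^3; at 4: 4^4 = 256; next = 255

5, 27, 255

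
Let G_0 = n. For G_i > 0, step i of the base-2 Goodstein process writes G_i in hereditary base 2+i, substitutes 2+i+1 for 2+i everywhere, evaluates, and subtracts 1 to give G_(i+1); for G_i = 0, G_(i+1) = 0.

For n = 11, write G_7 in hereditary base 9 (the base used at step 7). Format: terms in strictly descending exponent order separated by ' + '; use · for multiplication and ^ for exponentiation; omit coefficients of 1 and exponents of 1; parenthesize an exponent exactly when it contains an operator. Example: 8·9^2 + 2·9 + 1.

7·9^9 + 7·9^7 + 7·9^6 + 7·9^5 + 7·9^4 + 7·9^3 + 7·9^2 + 7·9 + 6

G_0=11  [base 2] 2^(2 + 1) + 2 + 1  →[2↦3]→  3^(3 + 1) + 3 + 1 = 85  −1 ⇒ G_1=84
G_1=84  [base 3] 3^(3 + 1) + 3  →[3↦4]→  4^(4 + 1) + 4 = 1028  −1 ⇒ G_2=1027
G_2=1027  [base 4] 4^(4 + 1) + 3  →[4↦5]→  5^(5 + 1) + 3 = 15628  −1 ⇒ G_3=15627
G_3=15627  [base 5] 5^(5 + 1) + 2  →[5↦6]→  6^(6 + 1) + 2 = 279938  −1 ⇒ G_4=279937
G_4=279937  [base 6] 6^(6 + 1) + 1  →[6↦7]→  7^(7 + 1) + 1 = 5764802  −1 ⇒ G_5=5764801
G_5=5764801  [base 7] 7^(7 + 1)  →[7↦8]→  8^(8 + 1) = 134217728  −1 ⇒ G_6=134217727
G_6=134217727  [base 8] 7·8^8 + 7·8^7 + 7·8^6 + 7·8^5 + 7·8^4 + 7·8^3 + 7·8^2 + 7·8 + 7  →[8↦9]→  7·9^9 + 7·9^7 + 7·9^6 + 7·9^5 + 7·9^4 + 7·9^3 + 7·9^2 + 7·9 + 7 = 2749609303  −1 ⇒ G_7=2749609302
G_7=2749609302  [base 9] 7·9^9 + 7·9^7 + 7·9^6 + 7·9^5 + 7·9^4 + 7·9^3 + 7·9^2 + 7·9 + 6  →[9↦10]→  7·10^10 + 7·10^7 + 7·10^6 + 7·10^5 + 7·10^4 + 7·10^3 + 7·10^2 + 7·10 + 6 = 70077777776  −1 ⇒ G_8=70077777775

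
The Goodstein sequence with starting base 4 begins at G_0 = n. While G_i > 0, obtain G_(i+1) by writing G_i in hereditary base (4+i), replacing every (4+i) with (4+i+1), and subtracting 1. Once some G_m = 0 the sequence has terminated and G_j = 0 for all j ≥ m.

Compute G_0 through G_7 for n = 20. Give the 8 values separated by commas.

step 0: 20 = 4^2 + 4; sub 5 for 4: 5^2 + 5; = 30; G_1 = 30−1 = 29
step 1: 29 = 5^2 + 4; sub 6 for 5: 6^2 + 4; = 40; G_2 = 40−1 = 39
step 2: 39 = 6^2 + 3; sub 7 for 6: 7^2 + 3; = 52; G_3 = 52−1 = 51
step 3: 51 = 7^2 + 2; sub 8 for 7: 8^2 + 2; = 66; G_4 = 66−1 = 65
step 4: 65 = 8^2 + 1; sub 9 for 8: 9^2 + 1; = 82; G_5 = 82−1 = 81
step 5: 81 = 9^2; sub 10 for 9: 10^2; = 100; G_6 = 100−1 = 99
step 6: 99 = 9·10 + 9; sub 11 for 10: 9·11 + 9; = 108; G_7 = 108−1 = 107

20, 29, 39, 51, 65, 81, 99, 107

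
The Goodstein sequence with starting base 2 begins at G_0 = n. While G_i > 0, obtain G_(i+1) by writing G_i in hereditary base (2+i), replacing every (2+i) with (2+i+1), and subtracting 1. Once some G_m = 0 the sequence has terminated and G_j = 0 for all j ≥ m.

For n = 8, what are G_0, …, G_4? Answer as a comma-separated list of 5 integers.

step 0: 8 = 2^(2 + 1); sub 3 for 2: 3^(3 + 1); = 81; G_1 = 81−1 = 80
step 1: 80 = 2·3^3 + 2·3^2 + 2·3 + 2; sub 4 for 3: 2·4^4 + 2·4^2 + 2·4 + 2; = 554; G_2 = 554−1 = 553
step 2: 553 = 2·4^4 + 2·4^2 + 2·4 + 1; sub 5 for 4: 2·5^5 + 2·5^2 + 2·5 + 1; = 6311; G_3 = 6311−1 = 6310
step 3: 6310 = 2·5^5 + 2·5^2 + 2·5; sub 6 for 5: 2·6^6 + 2·6^2 + 2·6; = 93396; G_4 = 93396−1 = 93395

8, 80, 553, 6310, 93395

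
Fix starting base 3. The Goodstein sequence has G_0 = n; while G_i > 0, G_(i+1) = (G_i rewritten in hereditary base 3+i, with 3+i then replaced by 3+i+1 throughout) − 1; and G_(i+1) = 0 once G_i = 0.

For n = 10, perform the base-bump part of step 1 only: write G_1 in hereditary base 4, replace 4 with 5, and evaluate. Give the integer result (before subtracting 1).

10 —HB3→ 3^2 + 1 —bump→ 4^2 + 1 = 17 —(−1)→ 16
16 —HB4→ 4^2 —bump→ 5^2 = 25 —(−1)→ 24

25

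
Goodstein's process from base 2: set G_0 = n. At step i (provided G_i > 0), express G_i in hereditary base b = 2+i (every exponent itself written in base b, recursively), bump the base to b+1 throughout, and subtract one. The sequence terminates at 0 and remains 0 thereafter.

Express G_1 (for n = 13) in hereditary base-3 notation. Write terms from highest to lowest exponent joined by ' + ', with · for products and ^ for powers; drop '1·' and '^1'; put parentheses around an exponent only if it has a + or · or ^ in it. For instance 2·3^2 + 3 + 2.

3^(3 + 1) + 3^3

base 2: 13 = 2^(2 + 1) + 2^2 + 1; at 3: 3^(3 + 1) + 3^3 + 1 = 109; next = 108
base 3: 108 = 3^(3 + 1) + 3^3; at 4: 4^(4 + 1) + 4^4 = 1280; next = 1279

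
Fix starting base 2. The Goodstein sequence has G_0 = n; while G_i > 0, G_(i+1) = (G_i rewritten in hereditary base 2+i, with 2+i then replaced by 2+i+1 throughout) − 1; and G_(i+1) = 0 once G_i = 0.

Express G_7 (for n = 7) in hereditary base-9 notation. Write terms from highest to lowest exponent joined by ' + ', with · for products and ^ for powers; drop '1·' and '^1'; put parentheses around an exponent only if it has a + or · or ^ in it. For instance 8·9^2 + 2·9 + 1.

base 2: 7 = 2^2 + 2 + 1; at 3: 3^3 + 3 + 1 = 31; next = 30
base 3: 30 = 3^3 + 3; at 4: 4^4 + 4 = 260; next = 259
base 4: 259 = 4^4 + 3; at 5: 5^5 + 3 = 3128; next = 3127
base 5: 3127 = 5^5 + 2; at 6: 6^6 + 2 = 46658; next = 46657
base 6: 46657 = 6^6 + 1; at 7: 7^7 + 1 = 823544; next = 823543
base 7: 823543 = 7^7; at 8: 8^8 = 16777216; next = 16777215
base 8: 16777215 = 7·8^7 + 7·8^6 + 7·8^5 + 7·8^4 + 7·8^3 + 7·8^2 + 7·8 + 7; at 9: 7·9^7 + 7·9^6 + 7·9^5 + 7·9^4 + 7·9^3 + 7·9^2 + 7·9 + 7 = 37665880; next = 37665879

7·9^7 + 7·9^6 + 7·9^5 + 7·9^4 + 7·9^3 + 7·9^2 + 7·9 + 6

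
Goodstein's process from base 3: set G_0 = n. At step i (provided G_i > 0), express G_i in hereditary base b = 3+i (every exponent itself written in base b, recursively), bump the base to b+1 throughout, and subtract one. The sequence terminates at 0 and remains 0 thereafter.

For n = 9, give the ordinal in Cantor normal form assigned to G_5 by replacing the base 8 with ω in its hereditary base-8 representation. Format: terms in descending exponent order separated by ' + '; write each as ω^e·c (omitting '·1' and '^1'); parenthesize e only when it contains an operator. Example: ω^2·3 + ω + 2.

ω·2 + 7

base 3: 9 = 3^2; at 4: 4^2 = 16; next = 15
base 4: 15 = 3·4 + 3; at 5: 3·5 + 3 = 18; next = 17
base 5: 17 = 3·5 + 2; at 6: 3·6 + 2 = 20; next = 19
base 6: 19 = 3·6 + 1; at 7: 3·7 + 1 = 22; next = 21
base 7: 21 = 3·7; at 8: 3·8 = 24; next = 23
base 8: 23 = 2·8 + 7; at 9: 2·9 + 7 = 25; next = 24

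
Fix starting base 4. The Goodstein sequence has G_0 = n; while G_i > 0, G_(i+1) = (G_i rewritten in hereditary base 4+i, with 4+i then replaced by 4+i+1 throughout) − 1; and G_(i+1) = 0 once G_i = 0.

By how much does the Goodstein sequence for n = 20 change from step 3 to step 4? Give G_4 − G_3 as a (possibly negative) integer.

G_0=20  [base 4] 4^2 + 4  →[4↦5]→  5^2 + 5 = 30  −1 ⇒ G_1=29
G_1=29  [base 5] 5^2 + 4  →[5↦6]→  6^2 + 4 = 40  −1 ⇒ G_2=39
G_2=39  [base 6] 6^2 + 3  →[6↦7]→  7^2 + 3 = 52  −1 ⇒ G_3=51
G_3=51  [base 7] 7^2 + 2  →[7↦8]→  8^2 + 2 = 66  −1 ⇒ G_4=65

14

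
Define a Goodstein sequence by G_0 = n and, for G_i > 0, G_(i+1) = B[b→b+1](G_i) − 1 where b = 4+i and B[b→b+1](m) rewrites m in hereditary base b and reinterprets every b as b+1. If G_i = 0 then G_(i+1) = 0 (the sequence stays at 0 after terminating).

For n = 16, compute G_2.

27

(0) 16|_4 = 4^2 ↦ 5^2|_5 = 25 ⇒ 24
(1) 24|_5 = 4·5 + 4 ↦ 4·6 + 4|_6 = 28 ⇒ 27
(2) 27|_6 = 4·6 + 3 ↦ 4·7 + 3|_7 = 31 ⇒ 30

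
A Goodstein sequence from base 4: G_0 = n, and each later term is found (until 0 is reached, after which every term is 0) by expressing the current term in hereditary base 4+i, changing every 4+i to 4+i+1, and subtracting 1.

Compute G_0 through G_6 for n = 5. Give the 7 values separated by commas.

5, 5, 5, 4, 3, 2, 1

G_0=5  [base 4] 4 + 1  →[4↦5]→  5 + 1 = 6  −1 ⇒ G_1=5
G_1=5  [base 5] 5  →[5↦6]→  6 = 6  −1 ⇒ G_2=5
G_2=5  [base 6] 5  →[6↦7]→  5 = 5  −1 ⇒ G_3=4
G_3=4  [base 7] 4  →[7↦8]→  4 = 4  −1 ⇒ G_4=3
G_4=3  [base 8] 3  →[8↦9]→  3 = 3  −1 ⇒ G_5=2
G_5=2  [base 9] 2  →[9↦10]→  2 = 2  −1 ⇒ G_6=1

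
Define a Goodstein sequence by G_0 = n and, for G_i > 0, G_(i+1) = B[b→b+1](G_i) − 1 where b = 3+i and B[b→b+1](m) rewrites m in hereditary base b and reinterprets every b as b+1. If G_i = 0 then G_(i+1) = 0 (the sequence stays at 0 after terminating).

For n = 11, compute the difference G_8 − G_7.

4

11 —HB3→ 3^2 + 2 —bump→ 4^2 + 2 = 18 —(−1)→ 17
17 —HB4→ 4^2 + 1 —bump→ 5^2 + 1 = 26 —(−1)→ 25
25 —HB5→ 5^2 —bump→ 6^2 = 36 —(−1)→ 35
35 —HB6→ 5·6 + 5 —bump→ 5·7 + 5 = 40 —(−1)→ 39
39 —HB7→ 5·7 + 4 —bump→ 5·8 + 4 = 44 —(−1)→ 43
43 —HB8→ 5·8 + 3 —bump→ 5·9 + 3 = 48 —(−1)→ 47
47 —HB9→ 5·9 + 2 —bump→ 5·10 + 2 = 52 —(−1)→ 51
51 —HB10→ 5·10 + 1 —bump→ 5·11 + 1 = 56 —(−1)→ 55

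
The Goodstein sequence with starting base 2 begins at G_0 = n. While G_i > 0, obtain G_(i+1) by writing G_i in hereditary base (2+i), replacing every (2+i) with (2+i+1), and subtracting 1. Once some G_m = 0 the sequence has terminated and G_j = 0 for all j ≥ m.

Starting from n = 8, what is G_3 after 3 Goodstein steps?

6310

step 0: 8 = 2^(2 + 1); sub 3 for 2: 3^(3 + 1); = 81; G_1 = 81−1 = 80
step 1: 80 = 2·3^3 + 2·3^2 + 2·3 + 2; sub 4 for 3: 2·4^4 + 2·4^2 + 2·4 + 2; = 554; G_2 = 554−1 = 553
step 2: 553 = 2·4^4 + 2·4^2 + 2·4 + 1; sub 5 for 4: 2·5^5 + 2·5^2 + 2·5 + 1; = 6311; G_3 = 6311−1 = 6310
step 3: 6310 = 2·5^5 + 2·5^2 + 2·5; sub 6 for 5: 2·6^6 + 2·6^2 + 2·6; = 93396; G_4 = 93396−1 = 93395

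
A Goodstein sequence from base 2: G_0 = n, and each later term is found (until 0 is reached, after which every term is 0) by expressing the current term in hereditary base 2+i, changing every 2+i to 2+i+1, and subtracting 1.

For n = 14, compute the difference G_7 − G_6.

3352711577

i=0: 14 = 2^(2 + 1) + 2^2 + 2 (b=2); 2→3: 3^(3 + 1) + 3^3 + 3 = 111; 111−1 = 110
i=1: 110 = 3^(3 + 1) + 3^3 + 2 (b=3); 3→4: 4^(4 + 1) + 4^4 + 2 = 1282; 1282−1 = 1281
i=2: 1281 = 4^(4 + 1) + 4^4 + 1 (b=4); 4→5: 5^(5 + 1) + 5^5 + 1 = 18751; 18751−1 = 18750
i=3: 18750 = 5^(5 + 1) + 5^5 (b=5); 5→6: 6^(6 + 1) + 6^6 = 326592; 326592−1 = 326591
i=4: 326591 = 6^(6 + 1) + 5·6^5 + 5·6^4 + 5·6^3 + 5·6^2 + 5·6 + 5 (b=6); 6→7: 7^(7 + 1) + 5·7^5 + 5·7^4 + 5·7^3 + 5·7^2 + 5·7 + 5 = 5862841; 5862841−1 = 5862840
i=5: 5862840 = 7^(7 + 1) + 5·7^5 + 5·7^4 + 5·7^3 + 5·7^2 + 5·7 + 4 (b=7); 7→8: 8^(8 + 1) + 5·8^5 + 5·8^4 + 5·8^3 + 5·8^2 + 5·8 + 4 = 134404972; 134404972−1 = 134404971
i=6: 134404971 = 8^(8 + 1) + 5·8^5 + 5·8^4 + 5·8^3 + 5·8^2 + 5·8 + 3 (b=8); 8→9: 9^(9 + 1) + 5·9^5 + 5·9^4 + 5·9^3 + 5·9^2 + 5·9 + 3 = 3487116549; 3487116549−1 = 3487116548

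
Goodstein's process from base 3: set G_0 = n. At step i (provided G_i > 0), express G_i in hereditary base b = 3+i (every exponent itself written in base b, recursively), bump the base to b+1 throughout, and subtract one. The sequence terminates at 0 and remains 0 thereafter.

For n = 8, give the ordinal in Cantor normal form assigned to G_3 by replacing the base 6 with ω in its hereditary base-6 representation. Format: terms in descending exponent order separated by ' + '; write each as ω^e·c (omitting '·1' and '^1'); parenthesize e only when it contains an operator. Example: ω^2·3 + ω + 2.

G_0 = 8. HB_3(8) = 2·3 + 2. Bump = 10. G_1 = 9.
G_1 = 9. HB_4(9) = 2·4 + 1. Bump = 11. G_2 = 10.
G_2 = 10. HB_5(10) = 2·5. Bump = 12. G_3 = 11.

ω + 5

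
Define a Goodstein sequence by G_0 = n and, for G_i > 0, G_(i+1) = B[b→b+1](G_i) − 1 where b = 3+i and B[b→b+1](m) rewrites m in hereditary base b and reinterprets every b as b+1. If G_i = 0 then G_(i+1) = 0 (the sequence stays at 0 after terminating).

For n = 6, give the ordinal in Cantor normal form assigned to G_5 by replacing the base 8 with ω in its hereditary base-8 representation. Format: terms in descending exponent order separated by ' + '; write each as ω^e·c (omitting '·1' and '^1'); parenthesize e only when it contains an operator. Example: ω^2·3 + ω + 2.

6 —HB3→ 2·3 —bump→ 2·4 = 8 —(−1)→ 7
7 —HB4→ 4 + 3 —bump→ 5 + 3 = 8 —(−1)→ 7
7 —HB5→ 5 + 2 —bump→ 6 + 2 = 8 —(−1)→ 7
7 —HB6→ 6 + 1 —bump→ 7 + 1 = 8 —(−1)→ 7
7 —HB7→ 7 —bump→ 8 = 8 —(−1)→ 7
7 —HB8→ 7 —bump→ 7 = 7 —(−1)→ 6

7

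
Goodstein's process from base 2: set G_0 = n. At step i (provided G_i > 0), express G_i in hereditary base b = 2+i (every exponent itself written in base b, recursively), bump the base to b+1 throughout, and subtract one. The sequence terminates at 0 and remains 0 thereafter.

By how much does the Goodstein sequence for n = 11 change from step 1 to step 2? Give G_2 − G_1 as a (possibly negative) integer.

G_0=11  [base 2] 2^(2 + 1) + 2 + 1  →[2↦3]→  3^(3 + 1) + 3 + 1 = 85  −1 ⇒ G_1=84
G_1=84  [base 3] 3^(3 + 1) + 3  →[3↦4]→  4^(4 + 1) + 4 = 1028  −1 ⇒ G_2=1027

943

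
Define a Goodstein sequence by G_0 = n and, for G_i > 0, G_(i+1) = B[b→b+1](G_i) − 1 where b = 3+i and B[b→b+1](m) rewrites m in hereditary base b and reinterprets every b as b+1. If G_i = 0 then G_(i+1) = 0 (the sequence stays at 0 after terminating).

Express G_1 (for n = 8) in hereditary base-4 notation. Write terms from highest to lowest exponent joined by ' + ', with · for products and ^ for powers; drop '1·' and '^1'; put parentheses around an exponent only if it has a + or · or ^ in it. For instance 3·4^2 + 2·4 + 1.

(0) 8|_3 = 2·3 + 2 ↦ 2·4 + 2|_4 = 10 ⇒ 9
(1) 9|_4 = 2·4 + 1 ↦ 2·5 + 1|_5 = 11 ⇒ 10

2·4 + 1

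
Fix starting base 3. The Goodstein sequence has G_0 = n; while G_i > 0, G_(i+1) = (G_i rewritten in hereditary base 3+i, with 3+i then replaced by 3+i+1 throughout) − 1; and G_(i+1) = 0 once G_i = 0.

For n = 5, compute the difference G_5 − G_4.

-1

i=0: 5 = 3 + 2 (b=3); 3→4: 4 + 2 = 6; 6−1 = 5
i=1: 5 = 4 + 1 (b=4); 4→5: 5 + 1 = 6; 6−1 = 5
i=2: 5 = 5 (b=5); 5→6: 6 = 6; 6−1 = 5
i=3: 5 = 5 (b=6); 6→7: 5 = 5; 5−1 = 4
i=4: 4 = 4 (b=7); 7→8: 4 = 4; 4−1 = 3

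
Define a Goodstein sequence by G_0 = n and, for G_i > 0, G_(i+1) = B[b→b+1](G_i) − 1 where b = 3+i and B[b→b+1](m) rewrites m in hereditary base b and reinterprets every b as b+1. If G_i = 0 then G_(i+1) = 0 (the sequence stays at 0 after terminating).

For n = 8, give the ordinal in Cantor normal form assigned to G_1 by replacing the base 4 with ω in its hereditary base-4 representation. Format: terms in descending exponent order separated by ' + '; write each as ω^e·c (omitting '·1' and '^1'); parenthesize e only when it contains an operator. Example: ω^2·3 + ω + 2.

8 —HB3→ 2·3 + 2 —bump→ 2·4 + 2 = 10 —(−1)→ 9
9 —HB4→ 2·4 + 1 —bump→ 2·5 + 1 = 11 —(−1)→ 10

ω·2 + 1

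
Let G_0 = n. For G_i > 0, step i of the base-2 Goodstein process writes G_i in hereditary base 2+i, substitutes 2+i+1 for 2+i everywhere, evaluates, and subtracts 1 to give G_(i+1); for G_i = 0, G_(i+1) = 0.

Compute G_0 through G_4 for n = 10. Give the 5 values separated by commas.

base 2: 10 = 2^(2 + 1) + 2; at 3: 3^(3 + 1) + 3 = 84; next = 83
base 3: 83 = 3^(3 + 1) + 2; at 4: 4^(4 + 1) + 2 = 1026; next = 1025
base 4: 1025 = 4^(4 + 1) + 1; at 5: 5^(5 + 1) + 1 = 15626; next = 15625
base 5: 15625 = 5^(5 + 1); at 6: 6^(6 + 1) = 279936; next = 279935

10, 83, 1025, 15625, 279935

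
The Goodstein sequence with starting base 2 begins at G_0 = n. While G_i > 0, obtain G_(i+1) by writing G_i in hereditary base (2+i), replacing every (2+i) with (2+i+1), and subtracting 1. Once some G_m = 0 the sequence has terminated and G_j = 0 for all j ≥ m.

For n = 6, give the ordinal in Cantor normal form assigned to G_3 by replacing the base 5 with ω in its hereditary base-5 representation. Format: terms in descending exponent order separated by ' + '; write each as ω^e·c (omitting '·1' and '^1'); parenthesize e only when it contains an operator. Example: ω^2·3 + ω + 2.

6 —HB2→ 2^2 + 2 —bump→ 3^3 + 3 = 30 —(−1)→ 29
29 —HB3→ 3^3 + 2 —bump→ 4^4 + 2 = 258 —(−1)→ 257
257 —HB4→ 4^4 + 1 —bump→ 5^5 + 1 = 3126 —(−1)→ 3125

ω^ω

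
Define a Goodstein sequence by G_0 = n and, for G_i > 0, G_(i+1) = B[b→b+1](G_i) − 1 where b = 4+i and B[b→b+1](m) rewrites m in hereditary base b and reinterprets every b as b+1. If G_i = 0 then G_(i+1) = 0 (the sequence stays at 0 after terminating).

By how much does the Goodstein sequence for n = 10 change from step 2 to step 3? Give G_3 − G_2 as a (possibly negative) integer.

step 0: 10 = 2·4 + 2; sub 5 for 4: 2·5 + 2; = 12; G_1 = 12−1 = 11
step 1: 11 = 2·5 + 1; sub 6 for 5: 2·6 + 1; = 13; G_2 = 13−1 = 12
step 2: 12 = 2·6; sub 7 for 6: 2·7; = 14; G_3 = 14−1 = 13

1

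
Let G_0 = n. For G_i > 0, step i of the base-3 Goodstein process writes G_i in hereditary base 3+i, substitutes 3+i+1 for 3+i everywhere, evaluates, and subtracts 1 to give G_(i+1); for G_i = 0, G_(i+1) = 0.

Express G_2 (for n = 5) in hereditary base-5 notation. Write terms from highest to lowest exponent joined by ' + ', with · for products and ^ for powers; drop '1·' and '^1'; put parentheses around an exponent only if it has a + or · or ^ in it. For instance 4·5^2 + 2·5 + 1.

5

G_0 = 5. HB_3(5) = 3 + 2. Bump = 6. G_1 = 5.
G_1 = 5. HB_4(5) = 4 + 1. Bump = 6. G_2 = 5.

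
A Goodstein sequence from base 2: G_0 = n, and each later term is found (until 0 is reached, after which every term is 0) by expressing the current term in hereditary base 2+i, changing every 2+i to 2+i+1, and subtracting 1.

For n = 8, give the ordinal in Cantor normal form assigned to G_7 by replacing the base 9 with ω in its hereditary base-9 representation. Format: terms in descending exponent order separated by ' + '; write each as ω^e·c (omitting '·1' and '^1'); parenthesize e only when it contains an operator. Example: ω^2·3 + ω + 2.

ω^ω·2 + ω^2·2 + ω + 2

step 0: 8 = 2^(2 + 1); sub 3 for 2: 3^(3 + 1); = 81; G_1 = 81−1 = 80
step 1: 80 = 2·3^3 + 2·3^2 + 2·3 + 2; sub 4 for 3: 2·4^4 + 2·4^2 + 2·4 + 2; = 554; G_2 = 554−1 = 553
step 2: 553 = 2·4^4 + 2·4^2 + 2·4 + 1; sub 5 for 4: 2·5^5 + 2·5^2 + 2·5 + 1; = 6311; G_3 = 6311−1 = 6310
step 3: 6310 = 2·5^5 + 2·5^2 + 2·5; sub 6 for 5: 2·6^6 + 2·6^2 + 2·6; = 93396; G_4 = 93396−1 = 93395
step 4: 93395 = 2·6^6 + 2·6^2 + 6 + 5; sub 7 for 6: 2·7^7 + 2·7^2 + 7 + 5; = 1647196; G_5 = 1647196−1 = 1647195
step 5: 1647195 = 2·7^7 + 2·7^2 + 7 + 4; sub 8 for 7: 2·8^8 + 2·8^2 + 8 + 4; = 33554572; G_6 = 33554572−1 = 33554571
step 6: 33554571 = 2·8^8 + 2·8^2 + 8 + 3; sub 9 for 8: 2·9^9 + 2·9^2 + 9 + 3; = 774841152; G_7 = 774841152−1 = 774841151
step 7: 774841151 = 2·9^9 + 2·9^2 + 9 + 2; sub 10 for 9: 2·10^10 + 2·10^2 + 10 + 2; = 20000000212; G_8 = 20000000212−1 = 20000000211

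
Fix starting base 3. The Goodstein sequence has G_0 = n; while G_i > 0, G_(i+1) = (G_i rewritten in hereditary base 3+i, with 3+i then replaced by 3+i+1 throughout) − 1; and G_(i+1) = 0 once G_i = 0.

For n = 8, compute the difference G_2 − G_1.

1

base 3: 8 = 2·3 + 2; at 4: 2·4 + 2 = 10; next = 9
base 4: 9 = 2·4 + 1; at 5: 2·5 + 1 = 11; next = 10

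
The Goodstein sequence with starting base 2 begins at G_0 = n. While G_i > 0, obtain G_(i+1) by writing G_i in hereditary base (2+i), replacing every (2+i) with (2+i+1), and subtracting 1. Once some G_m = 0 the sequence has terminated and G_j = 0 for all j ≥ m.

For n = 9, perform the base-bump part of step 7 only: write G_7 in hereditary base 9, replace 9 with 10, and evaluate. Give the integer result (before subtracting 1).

G_0 = 9. HB_2(9) = 2^(2 + 1) + 1. Bump = 82. G_1 = 81.
G_1 = 81. HB_3(81) = 3^(3 + 1). Bump = 1024. G_2 = 1023.
G_2 = 1023. HB_4(1023) = 3·4^4 + 3·4^3 + 3·4^2 + 3·4 + 3. Bump = 9843. G_3 = 9842.
G_3 = 9842. HB_5(9842) = 3·5^5 + 3·5^3 + 3·5^2 + 3·5 + 2. Bump = 140744. G_4 = 140743.
G_4 = 140743. HB_6(140743) = 3·6^6 + 3·6^3 + 3·6^2 + 3·6 + 1. Bump = 2471827. G_5 = 2471826.
G_5 = 2471826. HB_7(2471826) = 3·7^7 + 3·7^3 + 3·7^2 + 3·7. Bump = 50333400. G_6 = 50333399.
G_6 = 50333399. HB_8(50333399) = 3·8^8 + 3·8^3 + 3·8^2 + 2·8 + 7. Bump = 1162263922. G_7 = 1162263921.
G_7 = 1162263921. HB_9(1162263921) = 3·9^9 + 3·9^3 + 3·9^2 + 2·9 + 6. Bump = 30000003326. G_8 = 30000003325.

30000003326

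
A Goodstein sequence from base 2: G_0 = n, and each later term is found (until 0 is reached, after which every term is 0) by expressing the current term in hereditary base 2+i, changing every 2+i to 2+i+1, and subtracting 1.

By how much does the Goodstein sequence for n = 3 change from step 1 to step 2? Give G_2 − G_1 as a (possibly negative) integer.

[0] 3 ≡ 2 + 1 (base 2). Lift 3: 4. −1: 3.
[1] 3 ≡ 3 (base 3). Lift 4: 4. −1: 3.

0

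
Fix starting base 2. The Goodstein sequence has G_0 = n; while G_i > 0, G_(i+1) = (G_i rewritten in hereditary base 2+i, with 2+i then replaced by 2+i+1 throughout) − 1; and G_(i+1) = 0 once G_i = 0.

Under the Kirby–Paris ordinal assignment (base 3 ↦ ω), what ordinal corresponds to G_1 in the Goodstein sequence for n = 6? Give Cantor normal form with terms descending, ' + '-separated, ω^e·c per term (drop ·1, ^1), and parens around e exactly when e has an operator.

ω^ω + 2

[0] 6 ≡ 2^2 + 2 (base 2). Lift 3: 30. −1: 29.
[1] 29 ≡ 3^3 + 2 (base 3). Lift 4: 258. −1: 257.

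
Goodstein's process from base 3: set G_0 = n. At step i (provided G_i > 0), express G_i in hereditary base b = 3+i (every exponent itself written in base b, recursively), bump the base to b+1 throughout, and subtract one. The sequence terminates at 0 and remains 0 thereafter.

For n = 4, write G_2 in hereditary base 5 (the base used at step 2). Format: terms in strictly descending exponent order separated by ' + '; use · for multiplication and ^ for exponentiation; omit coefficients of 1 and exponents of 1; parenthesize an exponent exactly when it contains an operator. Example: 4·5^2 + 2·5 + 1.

4 —HB3→ 3 + 1 —bump→ 4 + 1 = 5 —(−1)→ 4
4 —HB4→ 4 —bump→ 5 = 5 —(−1)→ 4
4 —HB5→ 4 —bump→ 4 = 4 —(−1)→ 3

4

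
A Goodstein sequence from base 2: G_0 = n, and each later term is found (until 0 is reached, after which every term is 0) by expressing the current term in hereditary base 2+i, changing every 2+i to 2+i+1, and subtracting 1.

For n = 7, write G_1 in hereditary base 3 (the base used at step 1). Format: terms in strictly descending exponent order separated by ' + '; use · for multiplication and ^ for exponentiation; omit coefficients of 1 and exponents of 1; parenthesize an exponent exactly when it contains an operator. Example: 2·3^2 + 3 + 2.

i=0: 7 = 2^2 + 2 + 1 (b=2); 2→3: 3^3 + 3 + 1 = 31; 31−1 = 30
i=1: 30 = 3^3 + 3 (b=3); 3→4: 4^4 + 4 = 260; 260−1 = 259

3^3 + 3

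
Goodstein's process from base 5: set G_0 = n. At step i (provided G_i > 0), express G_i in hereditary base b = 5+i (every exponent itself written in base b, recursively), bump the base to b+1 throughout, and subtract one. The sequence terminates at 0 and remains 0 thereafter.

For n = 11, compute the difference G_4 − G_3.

step 0: 11 = 2·5 + 1; sub 6 for 5: 2·6 + 1; = 13; G_1 = 13−1 = 12
step 1: 12 = 2·6; sub 7 for 6: 2·7; = 14; G_2 = 14−1 = 13
step 2: 13 = 7 + 6; sub 8 for 7: 8 + 6; = 14; G_3 = 14−1 = 13
step 3: 13 = 8 + 5; sub 9 for 8: 9 + 5; = 14; G_4 = 14−1 = 13

0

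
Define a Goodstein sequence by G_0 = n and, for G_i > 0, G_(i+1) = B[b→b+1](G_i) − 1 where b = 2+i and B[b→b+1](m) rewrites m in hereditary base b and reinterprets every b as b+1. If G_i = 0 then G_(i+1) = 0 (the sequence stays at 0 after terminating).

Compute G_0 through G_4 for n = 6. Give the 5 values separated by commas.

6, 29, 257, 3125, 46655

6 —HB2→ 2^2 + 2 —bump→ 3^3 + 3 = 30 —(−1)→ 29
29 —HB3→ 3^3 + 2 —bump→ 4^4 + 2 = 258 —(−1)→ 257
257 —HB4→ 4^4 + 1 —bump→ 5^5 + 1 = 3126 —(−1)→ 3125
3125 —HB5→ 5^5 —bump→ 6^6 = 46656 —(−1)→ 46655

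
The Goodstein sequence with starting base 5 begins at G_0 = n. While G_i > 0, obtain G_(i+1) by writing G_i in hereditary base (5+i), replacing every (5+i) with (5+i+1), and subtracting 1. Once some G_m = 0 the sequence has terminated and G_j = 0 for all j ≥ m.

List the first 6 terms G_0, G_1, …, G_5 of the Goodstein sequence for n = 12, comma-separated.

G_0 = 12. HB_5(12) = 2·5 + 2. Bump = 14. G_1 = 13.
G_1 = 13. HB_6(13) = 2·6 + 1. Bump = 15. G_2 = 14.
G_2 = 14. HB_7(14) = 2·7. Bump = 16. G_3 = 15.
G_3 = 15. HB_8(15) = 8 + 7. Bump = 16. G_4 = 15.
G_4 = 15. HB_9(15) = 9 + 6. Bump = 16. G_5 = 15.

12, 13, 14, 15, 15, 15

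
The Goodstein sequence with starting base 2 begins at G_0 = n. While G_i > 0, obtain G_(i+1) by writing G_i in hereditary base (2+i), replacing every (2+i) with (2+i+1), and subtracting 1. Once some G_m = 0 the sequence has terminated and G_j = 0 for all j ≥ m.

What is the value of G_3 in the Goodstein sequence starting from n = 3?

[0] 3 ≡ 2 + 1 (base 2). Lift 3: 4. −1: 3.
[1] 3 ≡ 3 (base 3). Lift 4: 4. −1: 3.
[2] 3 ≡ 3 (base 4). Lift 5: 3. −1: 2.
[3] 2 ≡ 2 (base 5). Lift 6: 2. −1: 1.

2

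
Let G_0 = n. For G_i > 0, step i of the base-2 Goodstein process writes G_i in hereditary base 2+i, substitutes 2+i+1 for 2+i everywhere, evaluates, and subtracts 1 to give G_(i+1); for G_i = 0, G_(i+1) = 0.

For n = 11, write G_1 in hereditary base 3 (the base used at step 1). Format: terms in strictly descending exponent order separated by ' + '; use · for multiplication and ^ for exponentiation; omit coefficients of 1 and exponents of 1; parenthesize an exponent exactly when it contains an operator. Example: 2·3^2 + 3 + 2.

3^(3 + 1) + 3

11 —HB2→ 2^(2 + 1) + 2 + 1 —bump→ 3^(3 + 1) + 3 + 1 = 85 —(−1)→ 84
84 —HB3→ 3^(3 + 1) + 3 —bump→ 4^(4 + 1) + 4 = 1028 —(−1)→ 1027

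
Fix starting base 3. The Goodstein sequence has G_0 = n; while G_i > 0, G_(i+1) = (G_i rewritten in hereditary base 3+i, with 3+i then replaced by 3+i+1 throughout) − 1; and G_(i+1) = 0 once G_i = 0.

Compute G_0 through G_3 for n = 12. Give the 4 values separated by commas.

[0] 12 ≡ 3^2 + 3 (base 3). Lift 4: 20. −1: 19.
[1] 19 ≡ 4^2 + 3 (base 4). Lift 5: 28. −1: 27.
[2] 27 ≡ 5^2 + 2 (base 5). Lift 6: 38. −1: 37.

12, 19, 27, 37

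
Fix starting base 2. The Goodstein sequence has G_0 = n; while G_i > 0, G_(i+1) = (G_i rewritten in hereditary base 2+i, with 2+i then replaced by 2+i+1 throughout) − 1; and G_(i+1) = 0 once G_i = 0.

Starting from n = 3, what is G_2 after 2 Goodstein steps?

G_0 = 3. HB_2(3) = 2 + 1. Bump = 4. G_1 = 3.
G_1 = 3. HB_3(3) = 3. Bump = 4. G_2 = 3.
G_2 = 3. HB_4(3) = 3. Bump = 3. G_3 = 2.

3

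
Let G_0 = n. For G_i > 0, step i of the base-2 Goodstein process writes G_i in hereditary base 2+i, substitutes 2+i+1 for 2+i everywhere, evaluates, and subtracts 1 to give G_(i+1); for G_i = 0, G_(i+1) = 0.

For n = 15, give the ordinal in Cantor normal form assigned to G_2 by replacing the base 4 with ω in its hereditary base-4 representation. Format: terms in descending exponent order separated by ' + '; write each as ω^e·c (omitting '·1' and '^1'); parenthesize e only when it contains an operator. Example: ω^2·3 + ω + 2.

ω^(ω + 1) + ω^ω + 3

base 2: 15 = 2^(2 + 1) + 2^2 + 2 + 1; at 3: 3^(3 + 1) + 3^3 + 3 + 1 = 112; next = 111
base 3: 111 = 3^(3 + 1) + 3^3 + 3; at 4: 4^(4 + 1) + 4^4 + 4 = 1284; next = 1283
base 4: 1283 = 4^(4 + 1) + 4^4 + 3; at 5: 5^(5 + 1) + 5^5 + 3 = 18753; next = 18752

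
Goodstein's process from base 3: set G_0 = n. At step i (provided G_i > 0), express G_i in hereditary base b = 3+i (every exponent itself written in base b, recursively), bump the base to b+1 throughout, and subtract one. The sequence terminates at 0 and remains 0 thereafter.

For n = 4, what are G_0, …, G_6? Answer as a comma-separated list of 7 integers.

i=0: 4 = 3 + 1 (b=3); 3→4: 4 + 1 = 5; 5−1 = 4
i=1: 4 = 4 (b=4); 4→5: 5 = 5; 5−1 = 4
i=2: 4 = 4 (b=5); 5→6: 4 = 4; 4−1 = 3
i=3: 3 = 3 (b=6); 6→7: 3 = 3; 3−1 = 2
i=4: 2 = 2 (b=7); 7→8: 2 = 2; 2−1 = 1
i=5: 1 = 1 (b=8); 8→9: 1 = 1; 1−1 = 0

4, 4, 4, 3, 2, 1, 0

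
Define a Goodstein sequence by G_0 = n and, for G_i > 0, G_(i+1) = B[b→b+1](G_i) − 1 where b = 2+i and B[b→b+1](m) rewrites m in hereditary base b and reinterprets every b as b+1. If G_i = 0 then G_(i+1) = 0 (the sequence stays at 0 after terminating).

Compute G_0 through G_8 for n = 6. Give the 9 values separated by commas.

G_0 = 6. HB_2(6) = 2^2 + 2. Bump = 30. G_1 = 29.
G_1 = 29. HB_3(29) = 3^3 + 2. Bump = 258. G_2 = 257.
G_2 = 257. HB_4(257) = 4^4 + 1. Bump = 3126. G_3 = 3125.
G_3 = 3125. HB_5(3125) = 5^5. Bump = 46656. G_4 = 46655.
G_4 = 46655. HB_6(46655) = 5·6^5 + 5·6^4 + 5·6^3 + 5·6^2 + 5·6 + 5. Bump = 98040. G_5 = 98039.
G_5 = 98039. HB_7(98039) = 5·7^5 + 5·7^4 + 5·7^3 + 5·7^2 + 5·7 + 4. Bump = 187244. G_6 = 187243.
G_6 = 187243. HB_8(187243) = 5·8^5 + 5·8^4 + 5·8^3 + 5·8^2 + 5·8 + 3. Bump = 332148. G_7 = 332147.
G_7 = 332147. HB_9(332147) = 5·9^5 + 5·9^4 + 5·9^3 + 5·9^2 + 5·9 + 2. Bump = 555552. G_8 = 555551.

6, 29, 257, 3125, 46655, 98039, 187243, 332147, 555551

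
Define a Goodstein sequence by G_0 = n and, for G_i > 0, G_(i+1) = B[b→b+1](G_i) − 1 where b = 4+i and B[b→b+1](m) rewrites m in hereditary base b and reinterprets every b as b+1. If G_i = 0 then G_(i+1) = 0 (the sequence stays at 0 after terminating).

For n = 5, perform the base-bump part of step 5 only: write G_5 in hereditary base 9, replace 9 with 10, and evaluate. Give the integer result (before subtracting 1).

i=0: 5 = 4 + 1 (b=4); 4→5: 5 + 1 = 6; 6−1 = 5
i=1: 5 = 5 (b=5); 5→6: 6 = 6; 6−1 = 5
i=2: 5 = 5 (b=6); 6→7: 5 = 5; 5−1 = 4
i=3: 4 = 4 (b=7); 7→8: 4 = 4; 4−1 = 3
i=4: 3 = 3 (b=8); 8→9: 3 = 3; 3−1 = 2
i=5: 2 = 2 (b=9); 9→10: 2 = 2; 2−1 = 1

2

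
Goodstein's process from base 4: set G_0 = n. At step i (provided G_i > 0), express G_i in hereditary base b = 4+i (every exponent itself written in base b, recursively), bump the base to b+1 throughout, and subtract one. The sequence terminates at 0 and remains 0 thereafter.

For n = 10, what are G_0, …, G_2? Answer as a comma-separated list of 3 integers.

i=0: 10 = 2·4 + 2 (b=4); 4→5: 2·5 + 2 = 12; 12−1 = 11
i=1: 11 = 2·5 + 1 (b=5); 5→6: 2·6 + 1 = 13; 13−1 = 12

10, 11, 12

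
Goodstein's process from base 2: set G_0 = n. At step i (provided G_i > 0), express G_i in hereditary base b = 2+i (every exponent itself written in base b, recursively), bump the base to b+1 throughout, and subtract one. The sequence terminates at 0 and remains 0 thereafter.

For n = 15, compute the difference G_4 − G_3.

i=0: 15 = 2^(2 + 1) + 2^2 + 2 + 1 (b=2); 2→3: 3^(3 + 1) + 3^3 + 3 + 1 = 112; 112−1 = 111
i=1: 111 = 3^(3 + 1) + 3^3 + 3 (b=3); 3→4: 4^(4 + 1) + 4^4 + 4 = 1284; 1284−1 = 1283
i=2: 1283 = 4^(4 + 1) + 4^4 + 3 (b=4); 4→5: 5^(5 + 1) + 5^5 + 3 = 18753; 18753−1 = 18752
i=3: 18752 = 5^(5 + 1) + 5^5 + 2 (b=5); 5→6: 6^(6 + 1) + 6^6 + 2 = 326594; 326594−1 = 326593

307841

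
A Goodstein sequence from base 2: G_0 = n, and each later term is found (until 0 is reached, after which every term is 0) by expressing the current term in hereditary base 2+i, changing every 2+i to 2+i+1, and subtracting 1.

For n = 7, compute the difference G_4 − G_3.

G_0 = 7. HB_2(7) = 2^2 + 2 + 1. Bump = 31. G_1 = 30.
G_1 = 30. HB_3(30) = 3^3 + 3. Bump = 260. G_2 = 259.
G_2 = 259. HB_4(259) = 4^4 + 3. Bump = 3128. G_3 = 3127.
G_3 = 3127. HB_5(3127) = 5^5 + 2. Bump = 46658. G_4 = 46657.

43530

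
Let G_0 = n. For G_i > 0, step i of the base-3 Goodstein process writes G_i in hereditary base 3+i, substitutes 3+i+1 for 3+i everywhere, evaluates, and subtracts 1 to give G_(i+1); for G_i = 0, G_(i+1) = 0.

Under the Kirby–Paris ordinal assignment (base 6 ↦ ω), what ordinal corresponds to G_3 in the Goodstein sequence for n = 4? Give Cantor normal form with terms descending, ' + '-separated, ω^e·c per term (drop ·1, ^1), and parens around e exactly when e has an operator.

3

G_0=4  [base 3] 3 + 1  →[3↦4]→  4 + 1 = 5  −1 ⇒ G_1=4
G_1=4  [base 4] 4  →[4↦5]→  5 = 5  −1 ⇒ G_2=4
G_2=4  [base 5] 4  →[5↦6]→  4 = 4  −1 ⇒ G_3=3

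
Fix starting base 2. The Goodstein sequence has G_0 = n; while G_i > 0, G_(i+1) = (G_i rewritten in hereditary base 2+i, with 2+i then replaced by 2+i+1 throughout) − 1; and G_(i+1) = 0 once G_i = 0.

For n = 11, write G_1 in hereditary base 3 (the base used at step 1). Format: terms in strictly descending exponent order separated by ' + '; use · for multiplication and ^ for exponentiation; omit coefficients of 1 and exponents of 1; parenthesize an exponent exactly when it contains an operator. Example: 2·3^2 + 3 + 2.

(0) 11|_2 = 2^(2 + 1) + 2 + 1 ↦ 3^(3 + 1) + 3 + 1|_3 = 85 ⇒ 84
(1) 84|_3 = 3^(3 + 1) + 3 ↦ 4^(4 + 1) + 4|_4 = 1028 ⇒ 1027

3^(3 + 1) + 3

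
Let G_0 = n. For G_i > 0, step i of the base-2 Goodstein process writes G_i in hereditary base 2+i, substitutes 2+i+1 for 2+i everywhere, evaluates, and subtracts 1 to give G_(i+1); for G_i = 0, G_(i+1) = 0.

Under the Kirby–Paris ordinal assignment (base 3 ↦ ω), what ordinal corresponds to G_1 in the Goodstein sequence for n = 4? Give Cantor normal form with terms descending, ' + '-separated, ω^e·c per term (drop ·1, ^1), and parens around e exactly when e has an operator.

ω^2·2 + ω·2 + 2

step 0: 4 = 2^2; sub 3 for 2: 3^3; = 27; G_1 = 27−1 = 26
step 1: 26 = 2·3^2 + 2·3 + 2; sub 4 for 3: 2·4^2 + 2·4 + 2; = 42; G_2 = 42−1 = 41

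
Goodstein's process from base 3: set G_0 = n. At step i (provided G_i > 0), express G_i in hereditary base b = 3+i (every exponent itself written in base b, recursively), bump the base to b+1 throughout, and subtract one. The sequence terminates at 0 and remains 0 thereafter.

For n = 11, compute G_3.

[0] 11 ≡ 3^2 + 2 (base 3). Lift 4: 18. −1: 17.
[1] 17 ≡ 4^2 + 1 (base 4). Lift 5: 26. −1: 25.
[2] 25 ≡ 5^2 (base 5). Lift 6: 36. −1: 35.

35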